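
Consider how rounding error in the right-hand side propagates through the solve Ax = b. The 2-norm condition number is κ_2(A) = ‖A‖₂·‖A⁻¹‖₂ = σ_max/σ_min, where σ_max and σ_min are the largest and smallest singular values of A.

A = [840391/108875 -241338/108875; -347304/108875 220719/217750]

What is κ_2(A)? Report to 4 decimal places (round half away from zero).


100.5000

M = AᵀA = [4892763913/70140625 -1426902834/70140625; -1426902834/70140625 1666822473/280562500]. tr(M)=6796121/89780, det(M)=6365529/11222500
λ_max, λ_min = (6796121/89780 ± √1154224318411129/201511210000)/2 = 7569/100, 841/112225
so κ_2 = √((7569/100) / (841/112225)) = 100.5000


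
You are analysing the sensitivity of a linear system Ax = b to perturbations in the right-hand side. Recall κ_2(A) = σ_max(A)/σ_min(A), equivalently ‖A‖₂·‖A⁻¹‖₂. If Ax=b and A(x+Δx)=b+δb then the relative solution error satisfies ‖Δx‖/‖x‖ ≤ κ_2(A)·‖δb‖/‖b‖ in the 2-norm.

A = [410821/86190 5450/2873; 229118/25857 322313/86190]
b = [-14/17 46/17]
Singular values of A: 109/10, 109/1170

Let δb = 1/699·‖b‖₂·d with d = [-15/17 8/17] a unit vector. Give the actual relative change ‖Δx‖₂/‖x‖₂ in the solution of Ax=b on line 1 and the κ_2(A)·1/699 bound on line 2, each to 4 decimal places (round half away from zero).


0.0020
0.1674

largest singular value 109/10, smallest 109/1170
κ = σ_max/σ_min = (109/10)/(109/1170) = 117.0000
worst-case relative error ≤ 117.0000 × 1/699 = 0.1674
solve Ax = b  →  x = [-8.0875 19.8871]
2-norm of b is 2.8284; of x, 21.4687
δb = ε·‖b‖·d = [-0.0036 0.0019]; solving A·Δx = δb gives ‖Δx‖ = 0.0434
dividing the unrounded norms, ‖Δx‖/‖x‖ = 0.0020
so the bound overstates the realised error by a factor of ≈ 82.7345 (computed from the unrounded values)


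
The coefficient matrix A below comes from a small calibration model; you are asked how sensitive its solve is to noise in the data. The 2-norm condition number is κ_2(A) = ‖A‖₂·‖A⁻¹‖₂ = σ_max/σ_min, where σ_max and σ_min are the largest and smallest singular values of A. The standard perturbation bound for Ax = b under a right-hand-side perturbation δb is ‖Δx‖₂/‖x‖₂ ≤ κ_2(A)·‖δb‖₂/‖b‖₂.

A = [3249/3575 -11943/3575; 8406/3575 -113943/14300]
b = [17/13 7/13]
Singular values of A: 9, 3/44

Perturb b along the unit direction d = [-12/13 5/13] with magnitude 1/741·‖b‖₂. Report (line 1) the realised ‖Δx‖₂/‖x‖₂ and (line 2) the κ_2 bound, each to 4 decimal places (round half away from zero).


largest singular value 9, smallest 3/44
κ_2(A) = 9 / (3/44) = 132.0000
bound on ‖Δx‖/‖x‖: κ·ε = 132.0000·1/741 = 0.1781
solve Ax = b  →  x = [-14.0489 -4.2133]
‖b‖ = 1.4142, ‖x‖ = 14.6671
with δb = [-0.0018 0.0007], A·Δx = δb → ‖Δx‖ = 0.0280
realised ‖Δx‖/‖x‖ = 0.0019
realised/bound (from unrounded values) ≈ 0.0107

0.0019
0.1781


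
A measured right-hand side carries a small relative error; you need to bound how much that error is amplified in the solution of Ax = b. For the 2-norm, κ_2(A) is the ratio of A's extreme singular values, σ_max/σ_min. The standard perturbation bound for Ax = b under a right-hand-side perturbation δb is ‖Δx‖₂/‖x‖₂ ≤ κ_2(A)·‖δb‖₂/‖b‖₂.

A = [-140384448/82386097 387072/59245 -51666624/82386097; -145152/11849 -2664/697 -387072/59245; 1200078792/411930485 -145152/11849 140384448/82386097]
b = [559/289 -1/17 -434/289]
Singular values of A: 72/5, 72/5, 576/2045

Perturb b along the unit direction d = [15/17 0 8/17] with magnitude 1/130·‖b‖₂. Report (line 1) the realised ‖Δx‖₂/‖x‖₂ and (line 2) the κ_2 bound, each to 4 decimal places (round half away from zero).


largest singular value 72/5, smallest 576/2045
κ_2(A) = (72/5) / (576/2045) = 51.1250
worst-case relative error ≤ 51.1250 × 1/130 = 0.3933
solve Ax = b  →  x = [-1.7036 0.1507 3.1151]
‖b‖₂ = 2.4495 and ‖x‖₂ = 3.5537
with δb = [0.0166 0.0000 0.0089], A·Δx = δb → ‖Δx‖ = 0.0669
dividing the unrounded norms, ‖Δx‖/‖x‖ = 0.0188
so the bound overstates the realised error by a factor of ≈ 20.8916 (computed from the unrounded values)

0.0188
0.3933


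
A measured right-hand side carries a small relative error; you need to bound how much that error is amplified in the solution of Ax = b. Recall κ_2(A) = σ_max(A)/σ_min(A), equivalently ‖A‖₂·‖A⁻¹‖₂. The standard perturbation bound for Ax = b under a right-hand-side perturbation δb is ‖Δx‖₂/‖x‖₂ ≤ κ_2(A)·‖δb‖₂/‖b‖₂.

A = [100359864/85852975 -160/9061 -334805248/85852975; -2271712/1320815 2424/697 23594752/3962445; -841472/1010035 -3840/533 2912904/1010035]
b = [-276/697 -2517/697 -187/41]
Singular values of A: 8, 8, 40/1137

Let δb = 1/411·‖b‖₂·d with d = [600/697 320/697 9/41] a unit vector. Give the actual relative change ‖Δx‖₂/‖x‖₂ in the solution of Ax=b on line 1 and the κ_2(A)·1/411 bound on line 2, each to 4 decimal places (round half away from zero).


largest singular value 8, smallest 40/1137
κ = σ_max/σ_min = 8/(40/1137) = 227.4000
worst-case relative error ≤ 227.4000 × 1/411 = 0.5533
solve Ax = b  →  x = [-81.7132 0.3173 -24.3939]
‖b‖ = 5.8310, ‖x‖ = 85.2773
with δb = [0.0122 0.0065 0.0031], A·Δx = δb → ‖Δx‖ = 0.4033
relative error = 0.0047
tightness: 0.0047 against a bound of 0.5533 (unrounded ratio ≈ 0.0085)

0.0047
0.5533


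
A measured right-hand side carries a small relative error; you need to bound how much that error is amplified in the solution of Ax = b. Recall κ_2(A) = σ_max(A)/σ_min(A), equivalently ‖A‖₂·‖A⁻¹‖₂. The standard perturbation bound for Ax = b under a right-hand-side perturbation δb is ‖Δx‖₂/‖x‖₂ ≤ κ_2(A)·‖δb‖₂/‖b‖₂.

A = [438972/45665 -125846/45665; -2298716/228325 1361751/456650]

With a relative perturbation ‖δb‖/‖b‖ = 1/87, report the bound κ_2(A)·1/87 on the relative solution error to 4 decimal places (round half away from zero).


2.6244

AᵀA = [10101505668256/52132305625 -2946211163658/52132305625; -2946211163658/52132305625 3438087357601/208529222500]; tr = 70150576049/333646756, det = 70728100/83411689
λ_max, λ_min = (70150576049/333646756 ± √4920725748788563752801/111320157789323536)/2 = 841/4, 336400/83411689
σ_max=√(841/4)=(29/2), σ_min=√(336400/83411689)=(580/9133) → κ = 228.3250
bound on ‖Δx‖/‖x‖: κ·ε = 228.3250·1/87 = 2.6244


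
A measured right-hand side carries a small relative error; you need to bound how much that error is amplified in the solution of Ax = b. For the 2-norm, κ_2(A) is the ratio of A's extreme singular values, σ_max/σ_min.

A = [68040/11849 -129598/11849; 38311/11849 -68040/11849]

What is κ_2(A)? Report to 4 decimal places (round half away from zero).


82.0000

M = AᵀA = [21097489/485809 -39531240/485809; -39531240/485809 74135236/485809]. tr(M)=329525/1681, det(M)=9604/1681
solving λ² − 329525/1681·λ + 9604/1681 = 0 gives λ = 196, 49/1681
κ = σ_max/σ_min = 14/(7/41) = 82.0000


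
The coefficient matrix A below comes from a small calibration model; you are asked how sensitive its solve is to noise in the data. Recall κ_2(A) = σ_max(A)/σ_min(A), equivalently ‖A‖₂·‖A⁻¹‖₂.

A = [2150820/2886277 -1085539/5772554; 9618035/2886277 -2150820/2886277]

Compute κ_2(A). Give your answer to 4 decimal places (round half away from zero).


171.7000

M = AᵀA = [57782643625/4955737609 -13000631490/4955737609; -13000631490/4955737609 11708805241/19822950436]. tr(M)=144461261/11792356, det(M)=60025/11792356
λ_max, λ_min = (144461261/11792356 ± √20866224585034521/139059660030736)/2 = 49/4, 1225/2948089
κ_2(A) = √(λ_max/λ_min) = √((49/4) / (1225/2948089)) = 171.7000


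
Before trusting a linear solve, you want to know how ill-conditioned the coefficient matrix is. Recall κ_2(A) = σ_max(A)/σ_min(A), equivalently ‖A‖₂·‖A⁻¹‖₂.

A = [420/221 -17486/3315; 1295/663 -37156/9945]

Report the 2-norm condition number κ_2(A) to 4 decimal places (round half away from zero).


AᵀA = [251125/33813 -1757140/101439; -1757140/101439 12715108/304317]; tr = 1151941/23409, det = 240100/23409
λ_max, λ_min = (1151941/23409 ± √1304486063881/547981281)/2 = 49, 4900/23409
so κ_2 = √(49 / (4900/23409)) = 15.3000

15.3000


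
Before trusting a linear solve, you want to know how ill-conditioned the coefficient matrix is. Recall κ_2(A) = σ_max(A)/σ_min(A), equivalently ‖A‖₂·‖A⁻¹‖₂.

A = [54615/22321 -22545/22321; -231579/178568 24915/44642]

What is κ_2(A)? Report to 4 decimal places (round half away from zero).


M = AᵀA = [846117369/110334016 -88133265/27583504; -88133265/27583504 9182925/6895876]. tr(M)=5876001/652864, det(M)=2025/652864
λ_max, λ_min = (5876001/652864 ± √34522099553601/426231402496)/2 = 9, 225/652864
κ = σ_max/σ_min = 3/(15/808) = 161.6000

161.6000


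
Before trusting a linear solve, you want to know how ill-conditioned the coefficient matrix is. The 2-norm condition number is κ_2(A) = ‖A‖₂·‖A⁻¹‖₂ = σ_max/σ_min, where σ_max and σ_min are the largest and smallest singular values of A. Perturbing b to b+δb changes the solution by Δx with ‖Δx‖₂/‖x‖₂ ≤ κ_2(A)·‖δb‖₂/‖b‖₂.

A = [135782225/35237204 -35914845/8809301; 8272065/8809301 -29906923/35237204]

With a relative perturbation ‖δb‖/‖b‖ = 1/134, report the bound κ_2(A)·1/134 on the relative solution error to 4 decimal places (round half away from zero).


0.4423

AᵀA = [11619063400225/738643989136 -762044850630/46165249321; -762044850630/46165249321 12809304881209/738643989136]; tr = 14523405637/439146248, det = 4372515625/14052679936
solving λ² − 14523405637/439146248·λ + 4372515625/14052679936 = 0 gives λ = 529/16, 8265625/878292496
σ_max=√(529/16)=(23/4), σ_min=√(8265625/878292496)=(2875/29636) → κ = 59.2720
worst-case relative error ≤ 59.2720 × 1/134 = 0.4423


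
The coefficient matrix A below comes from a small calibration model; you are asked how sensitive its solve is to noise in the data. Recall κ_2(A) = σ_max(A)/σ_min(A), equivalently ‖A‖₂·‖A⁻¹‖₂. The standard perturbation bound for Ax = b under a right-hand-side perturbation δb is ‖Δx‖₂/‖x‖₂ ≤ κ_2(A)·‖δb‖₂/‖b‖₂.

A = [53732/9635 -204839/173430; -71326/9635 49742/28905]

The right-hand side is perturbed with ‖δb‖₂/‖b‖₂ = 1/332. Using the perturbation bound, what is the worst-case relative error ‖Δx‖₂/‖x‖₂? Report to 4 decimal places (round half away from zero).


AᵀA = [318981044/3713329 -645875930/33419961; -645875930/33419961 5241304489/1203118596]; tr = 64599145/715716, det = 130321/178929
eigenvalues of AᵀA: λ = (tr ± √(tr²−4·det))/2 = 361/4, 1444/178929
κ_2(A) = √(λ_max/λ_min) = √((361/4) / (1444/178929)) = 105.7500
κ_2(A)·‖δb‖/‖b‖ = 0.3185

0.3185


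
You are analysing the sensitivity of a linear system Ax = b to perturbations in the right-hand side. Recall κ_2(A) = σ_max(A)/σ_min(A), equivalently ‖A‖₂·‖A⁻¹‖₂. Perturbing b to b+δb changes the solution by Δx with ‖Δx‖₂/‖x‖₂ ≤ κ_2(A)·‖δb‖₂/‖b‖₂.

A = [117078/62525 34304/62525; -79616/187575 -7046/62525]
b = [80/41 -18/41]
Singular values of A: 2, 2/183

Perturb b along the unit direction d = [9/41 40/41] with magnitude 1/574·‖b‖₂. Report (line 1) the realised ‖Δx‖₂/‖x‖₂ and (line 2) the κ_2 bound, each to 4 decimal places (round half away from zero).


from the listed singular values, σ₁ = 2, σ_n = 2/183
κ_2(A) = 2 / (2/183) = 183.0000
worst-case relative error ≤ 183.0000 × 1/574 = 0.3188
solve Ax = b  →  x = [0.9600 0.2800]
‖b‖₂ = 2.0000 and ‖x‖₂ = 1.0000
δb = ε·‖b‖·d = [0.0008 0.0034]; solving A·Δx = δb gives ‖Δx‖ = 0.3188
dividing the unrounded norms, ‖Δx‖/‖x‖ = 0.3188
so the bound is sharp here: realised error equals the bound

0.3188
0.3188


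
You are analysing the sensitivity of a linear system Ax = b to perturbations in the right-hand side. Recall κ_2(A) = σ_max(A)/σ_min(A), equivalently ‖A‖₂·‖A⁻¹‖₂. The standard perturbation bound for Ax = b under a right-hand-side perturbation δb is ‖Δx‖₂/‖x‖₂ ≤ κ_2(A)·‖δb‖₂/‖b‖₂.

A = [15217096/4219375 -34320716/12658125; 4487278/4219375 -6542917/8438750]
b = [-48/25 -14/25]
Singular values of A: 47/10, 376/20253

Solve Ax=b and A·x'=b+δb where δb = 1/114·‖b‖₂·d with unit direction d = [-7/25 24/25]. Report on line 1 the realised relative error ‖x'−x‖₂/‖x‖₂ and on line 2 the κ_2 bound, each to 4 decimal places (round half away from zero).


σ_max = 47/10, σ_min = 376/20253
κ = σ_max/σ_min = (47/10)/(376/20253) = 253.1625
κ_2(A)·‖δb‖/‖b‖ = 2.2207
solve Ax = b  →  x = [-0.3404 0.2553]
‖b‖₂ = 2.0000 and ‖x‖₂ = 0.4255
δb = ε·‖b‖·d = [-0.0049 0.0168]; solving A·Δx = δb gives ‖Δx‖ = 0.9450
dividing the unrounded norms, ‖Δx‖/‖x‖ = 2.2207
so the bound is sharp here: realised error equals the bound

2.2207
2.2207


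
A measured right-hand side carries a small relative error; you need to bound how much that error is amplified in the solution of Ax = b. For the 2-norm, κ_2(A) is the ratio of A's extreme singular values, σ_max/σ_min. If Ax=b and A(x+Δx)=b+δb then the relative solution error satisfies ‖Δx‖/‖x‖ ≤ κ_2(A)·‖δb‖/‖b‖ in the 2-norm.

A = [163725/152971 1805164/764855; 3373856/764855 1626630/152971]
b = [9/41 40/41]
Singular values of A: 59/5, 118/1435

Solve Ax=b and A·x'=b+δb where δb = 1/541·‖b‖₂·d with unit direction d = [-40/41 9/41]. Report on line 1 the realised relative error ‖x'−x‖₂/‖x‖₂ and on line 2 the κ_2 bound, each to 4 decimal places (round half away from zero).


σ_max = 59/5, σ_min = 118/1435
condition number: (59/5) ÷ (118/1435) = 143.5000
perturbation bound = 143.5000·1/541 = 0.2652
solve Ax = b  →  x = [0.0326 0.0782]
2-norm of b is 1.0000; of x, 0.0847
δb = ε·‖b‖·d = [-0.0018 0.0004]; solving A·Δx = δb gives ‖Δx‖ = 0.0225
realised ‖Δx‖/‖x‖ = 0.2652
realised/bound = 1 exactly: the bound is attained for this b and d

0.2652
0.2652


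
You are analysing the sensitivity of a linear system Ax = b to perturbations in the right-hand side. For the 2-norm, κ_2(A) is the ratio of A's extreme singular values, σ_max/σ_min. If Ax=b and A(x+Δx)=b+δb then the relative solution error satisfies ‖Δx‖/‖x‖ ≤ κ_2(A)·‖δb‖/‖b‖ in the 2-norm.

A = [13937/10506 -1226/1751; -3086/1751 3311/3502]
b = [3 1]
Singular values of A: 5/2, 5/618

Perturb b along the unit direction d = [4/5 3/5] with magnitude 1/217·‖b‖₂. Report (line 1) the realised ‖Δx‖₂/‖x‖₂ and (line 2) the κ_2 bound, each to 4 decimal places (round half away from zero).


0.0049
1.4240

from the listed singular values, σ₁ = 5/2, σ_n = 5/618
κ = σ_max/σ_min = (5/2)/(5/618) = 309.0000
worst-case relative error ≤ 309.0000 × 1/217 = 1.4240
solve Ax = b  →  x = [174.8471 326.9882]
‖b‖ = 3.1623, ‖x‖ = 370.8002
re-solving with b+δb shifts x by Δx of norm 1.8012
dividing the unrounded norms, ‖Δx‖/‖x‖ = 0.0049
tightness: 0.0049 against a bound of 1.4240 (unrounded ratio ≈ 0.0034)


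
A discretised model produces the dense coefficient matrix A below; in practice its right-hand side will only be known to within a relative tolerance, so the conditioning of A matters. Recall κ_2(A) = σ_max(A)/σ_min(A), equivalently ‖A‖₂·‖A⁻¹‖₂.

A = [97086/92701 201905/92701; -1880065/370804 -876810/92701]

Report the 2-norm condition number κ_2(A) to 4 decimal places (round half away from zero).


106.4000

AᵀA = [128965793/4811408 30214305/601426; 30214305/601426 28329125/300713]; tr = 34248929/283024, det = 366025/283024
char-poly roots: 121 and 3025/283024
so κ_2 = √(121 / (3025/283024)) = 106.4000


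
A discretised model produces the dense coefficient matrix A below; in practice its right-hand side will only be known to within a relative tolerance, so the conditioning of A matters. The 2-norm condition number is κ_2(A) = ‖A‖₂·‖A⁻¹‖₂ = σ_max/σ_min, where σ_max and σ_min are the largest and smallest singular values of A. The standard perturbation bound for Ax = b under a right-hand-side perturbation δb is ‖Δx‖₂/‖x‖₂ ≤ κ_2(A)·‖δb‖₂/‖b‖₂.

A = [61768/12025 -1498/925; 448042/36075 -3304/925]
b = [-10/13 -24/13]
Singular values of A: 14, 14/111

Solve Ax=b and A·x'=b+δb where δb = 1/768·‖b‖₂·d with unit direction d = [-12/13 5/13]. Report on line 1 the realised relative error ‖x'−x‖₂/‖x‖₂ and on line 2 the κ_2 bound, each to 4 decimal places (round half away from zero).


σ_max = 14, σ_min = 14/111
condition number: 14 ÷ (14/111) = 111.0000
κ_2(A)·‖δb‖/‖b‖ = 0.1445
solve Ax = b  →  x = [-0.1371 0.0400]
‖b‖ = 2.0000, ‖x‖ = 0.1429
with δb = [-0.0024 0.0010], A·Δx = δb → ‖Δx‖ = 0.0206
dividing the unrounded norms, ‖Δx‖/‖x‖ = 0.1445
realised/bound = 1 exactly: the bound is attained for this b and d

0.1445
0.1445


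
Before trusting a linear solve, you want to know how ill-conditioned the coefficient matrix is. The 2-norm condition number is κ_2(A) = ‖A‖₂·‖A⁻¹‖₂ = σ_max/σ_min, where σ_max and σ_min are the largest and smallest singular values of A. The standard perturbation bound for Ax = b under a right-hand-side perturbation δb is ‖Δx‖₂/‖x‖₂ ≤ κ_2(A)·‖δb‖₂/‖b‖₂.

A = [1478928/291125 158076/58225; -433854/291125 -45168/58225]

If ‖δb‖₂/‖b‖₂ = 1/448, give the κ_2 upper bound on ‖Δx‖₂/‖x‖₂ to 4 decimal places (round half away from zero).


form AᵀA = [3800731716/135606025 405406944/27121205; 405406944/27121205 43245072/5424241] with trace 16892244/469225 and determinant 5184/469225
eigenvalues of AᵀA: λ = (tr ± √(tr²−4·det))/2 = 36, 144/469225
κ = σ_max/σ_min = 6/(12/685) = 342.5000
bound on ‖Δx‖/‖x‖: κ·ε = 342.5000·1/448 = 0.7645

0.7645


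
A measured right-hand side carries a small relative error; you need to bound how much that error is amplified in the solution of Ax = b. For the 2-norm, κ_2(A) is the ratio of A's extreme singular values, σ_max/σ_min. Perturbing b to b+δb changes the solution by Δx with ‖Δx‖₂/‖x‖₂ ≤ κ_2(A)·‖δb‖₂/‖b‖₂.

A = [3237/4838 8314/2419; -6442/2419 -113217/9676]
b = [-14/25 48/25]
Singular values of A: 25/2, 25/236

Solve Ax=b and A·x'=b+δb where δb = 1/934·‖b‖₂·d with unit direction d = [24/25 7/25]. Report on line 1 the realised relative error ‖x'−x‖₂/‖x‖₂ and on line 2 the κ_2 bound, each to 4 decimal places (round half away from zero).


0.1263
0.1263

largest singular value 25/2, smallest 25/236
κ = σ_max/σ_min = (25/2)/(25/236) = 118.0000
bound on ‖Δx‖/‖x‖: κ·ε = 118.0000·1/934 = 0.1263
solve Ax = b  →  x = [-0.0351 -0.1561]
‖b‖₂ = 2.0000 and ‖x‖₂ = 0.1600
δb = ε·‖b‖·d = [0.0021 0.0006]; solving A·Δx = δb gives ‖Δx‖ = 0.0202
relative error = 0.1263
realised/bound = 1 exactly: the bound is attained for this b and d


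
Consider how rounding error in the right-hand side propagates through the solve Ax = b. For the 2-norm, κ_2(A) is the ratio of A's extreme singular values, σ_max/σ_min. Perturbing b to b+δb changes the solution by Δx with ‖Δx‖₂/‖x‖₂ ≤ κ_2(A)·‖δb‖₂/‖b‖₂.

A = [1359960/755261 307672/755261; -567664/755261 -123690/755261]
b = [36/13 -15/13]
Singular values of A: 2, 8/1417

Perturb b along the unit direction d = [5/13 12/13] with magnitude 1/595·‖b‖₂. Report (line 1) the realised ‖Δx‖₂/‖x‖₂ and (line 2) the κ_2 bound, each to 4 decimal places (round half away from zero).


0.5954
0.5954

largest singular value 2, smallest 8/1417
condition number: 2 ÷ (8/1417) = 354.2500
perturbation bound = 354.2500·1/595 = 0.5954
solve Ax = b  →  x = [1.4634 0.3293]
2-norm of b is 3.0000; of x, 1.5000
Δx = A⁻¹·δb where δb = 1/595·3.0000·d; ‖Δx‖ = 0.8931
realised ‖Δx‖/‖x‖ = 0.5954
realised/bound = 1 exactly: the bound is attained for this b and d


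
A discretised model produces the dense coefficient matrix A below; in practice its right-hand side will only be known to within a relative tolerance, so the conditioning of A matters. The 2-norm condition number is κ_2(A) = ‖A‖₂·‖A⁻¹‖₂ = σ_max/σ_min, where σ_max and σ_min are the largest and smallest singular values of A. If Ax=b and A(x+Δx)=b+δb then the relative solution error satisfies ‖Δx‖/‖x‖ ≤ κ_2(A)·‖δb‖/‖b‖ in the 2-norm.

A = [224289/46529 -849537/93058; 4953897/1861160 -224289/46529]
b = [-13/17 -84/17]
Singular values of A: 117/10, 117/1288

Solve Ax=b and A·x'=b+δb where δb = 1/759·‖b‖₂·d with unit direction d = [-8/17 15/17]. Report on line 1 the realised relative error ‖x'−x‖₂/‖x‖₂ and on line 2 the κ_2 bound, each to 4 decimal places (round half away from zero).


from the listed singular values, σ₁ = 117/10, σ_n = 117/1288
κ = σ_max/σ_min = (117/10)/(117/1288) = 128.8000
κ_2(A)·‖δb‖/‖b‖ = 0.1697
solve Ax = b  →  x = [-38.9744 -20.4957]
‖b‖ = 5.0000, ‖x‖ = 44.0349
Δx = A⁻¹·δb where δb = 1/759·5.0000·d; ‖Δx‖ = 0.0725
realised ‖Δx‖/‖x‖ = 0.0016
tightness: 0.0016 against a bound of 0.1697 (unrounded ratio ≈ 0.0097)

0.0016
0.1697


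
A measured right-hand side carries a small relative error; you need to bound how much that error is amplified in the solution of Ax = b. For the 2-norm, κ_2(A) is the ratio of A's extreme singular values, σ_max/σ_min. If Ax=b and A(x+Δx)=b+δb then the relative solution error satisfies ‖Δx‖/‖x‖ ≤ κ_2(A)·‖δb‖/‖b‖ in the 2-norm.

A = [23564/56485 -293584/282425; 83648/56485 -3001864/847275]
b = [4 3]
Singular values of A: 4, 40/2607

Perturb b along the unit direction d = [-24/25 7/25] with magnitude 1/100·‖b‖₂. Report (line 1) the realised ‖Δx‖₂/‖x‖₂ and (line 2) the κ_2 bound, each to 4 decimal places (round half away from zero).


from the listed singular values, σ₁ = 4, σ_n = 40/2607
condition number: 4 ÷ (40/2607) = 260.7000
worst-case relative error ≤ 260.7000 × 1/100 = 2.6070
solve Ax = b  →  x = [-180.1000 -76.1250]
2-norm of b is 5.0000; of x, 195.5276
with δb = [-0.0480 0.0140], A·Δx = δb → ‖Δx‖ = 3.2588
relative error = 0.0167
so the bound overstates the realised error by a factor of ≈ 156.4220 (computed from the unrounded values)

0.0167
2.6070


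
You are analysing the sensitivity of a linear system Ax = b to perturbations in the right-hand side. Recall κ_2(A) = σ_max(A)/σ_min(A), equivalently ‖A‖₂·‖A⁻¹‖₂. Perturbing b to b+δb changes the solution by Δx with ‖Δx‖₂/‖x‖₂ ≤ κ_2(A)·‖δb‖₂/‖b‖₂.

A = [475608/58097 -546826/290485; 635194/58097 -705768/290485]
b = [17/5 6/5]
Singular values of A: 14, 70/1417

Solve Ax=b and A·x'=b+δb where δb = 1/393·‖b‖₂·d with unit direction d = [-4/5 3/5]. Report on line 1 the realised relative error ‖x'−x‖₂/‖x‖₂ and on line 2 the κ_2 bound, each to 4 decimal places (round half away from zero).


0.0046
0.7211

from the listed singular values, σ₁ = 14, σ_n = 70/1417
condition number: 14 ÷ (70/1417) = 283.4000
bound on ‖Δx‖/‖x‖: κ·ε = 283.4000·1/393 = 0.7211
solve Ax = b  →  x = [-8.6780 -39.5453]
2-norm of b is 3.6056; of x, 40.4863
Δx = A⁻¹·δb where δb = 1/393·3.6056·d; ‖Δx‖ = 0.1857
relative error = 0.0046
realised/bound (from unrounded values) ≈ 0.0064


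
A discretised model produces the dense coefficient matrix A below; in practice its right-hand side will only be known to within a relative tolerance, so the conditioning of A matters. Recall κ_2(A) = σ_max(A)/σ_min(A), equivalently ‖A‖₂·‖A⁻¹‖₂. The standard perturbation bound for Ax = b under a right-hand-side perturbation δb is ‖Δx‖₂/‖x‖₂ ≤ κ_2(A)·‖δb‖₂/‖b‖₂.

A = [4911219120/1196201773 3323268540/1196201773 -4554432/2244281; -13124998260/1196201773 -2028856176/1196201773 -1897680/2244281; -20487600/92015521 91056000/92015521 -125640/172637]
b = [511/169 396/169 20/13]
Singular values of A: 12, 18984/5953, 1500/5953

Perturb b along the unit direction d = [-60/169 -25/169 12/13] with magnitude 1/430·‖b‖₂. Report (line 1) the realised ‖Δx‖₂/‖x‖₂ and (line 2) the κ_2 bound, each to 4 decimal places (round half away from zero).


0.0303
0.1108

σ_max = 12, σ_min = 1500/5953
condition number: 12 ÷ (1500/5953) = 47.6240
worst-case relative error ≤ 47.6240 × 1/430 = 0.1108
solve Ax = b  →  x = [-0.2712 0.8257 -0.9083]
‖b‖ = 4.1231, ‖x‖ = 1.2571
with δb = [-0.0034 -0.0014 0.0089], A·Δx = δb → ‖Δx‖ = 0.0381
relative error = 0.0303
realised/bound (from unrounded values) ≈ 0.2733


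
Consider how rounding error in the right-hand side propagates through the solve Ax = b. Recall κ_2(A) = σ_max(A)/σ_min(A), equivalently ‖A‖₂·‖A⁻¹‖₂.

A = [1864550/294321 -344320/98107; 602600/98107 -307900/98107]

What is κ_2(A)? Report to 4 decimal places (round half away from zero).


AᵀA = [8019842500/103002201 -1425236000/34334067; -1425236000/34334067 253696400/11444689]; tr = 35650900/356409, det = 1000000/356409
char-poly roots: 100 and 10000/356409
so κ_2 = √(100 / (10000/356409)) = 59.7000

59.7000


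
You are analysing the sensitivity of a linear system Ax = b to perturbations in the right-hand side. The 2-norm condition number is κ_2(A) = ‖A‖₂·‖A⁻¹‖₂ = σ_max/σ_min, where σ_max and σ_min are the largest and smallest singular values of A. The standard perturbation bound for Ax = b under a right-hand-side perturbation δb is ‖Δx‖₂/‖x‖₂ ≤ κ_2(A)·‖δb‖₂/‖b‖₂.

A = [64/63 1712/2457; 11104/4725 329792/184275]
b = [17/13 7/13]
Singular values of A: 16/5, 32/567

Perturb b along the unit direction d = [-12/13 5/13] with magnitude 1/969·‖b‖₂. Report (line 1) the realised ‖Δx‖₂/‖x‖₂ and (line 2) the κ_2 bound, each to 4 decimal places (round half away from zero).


σ_max = 16/5, σ_min = 32/567
κ = σ_max/σ_min = (16/5)/(32/567) = 56.7000
perturbation bound = 56.7000·1/969 = 0.0585
solve Ax = b  →  x = [10.8813 -13.9875]
2-norm of b is 1.4142; of x, 17.7215
Δx = A⁻¹·δb where δb = 1/969·1.4142·d; ‖Δx‖ = 0.0259
realised ‖Δx‖/‖x‖ = 0.0015
tightness: 0.0015 against a bound of 0.0585 (unrounded ratio ≈ 0.0249)

0.0015
0.0585


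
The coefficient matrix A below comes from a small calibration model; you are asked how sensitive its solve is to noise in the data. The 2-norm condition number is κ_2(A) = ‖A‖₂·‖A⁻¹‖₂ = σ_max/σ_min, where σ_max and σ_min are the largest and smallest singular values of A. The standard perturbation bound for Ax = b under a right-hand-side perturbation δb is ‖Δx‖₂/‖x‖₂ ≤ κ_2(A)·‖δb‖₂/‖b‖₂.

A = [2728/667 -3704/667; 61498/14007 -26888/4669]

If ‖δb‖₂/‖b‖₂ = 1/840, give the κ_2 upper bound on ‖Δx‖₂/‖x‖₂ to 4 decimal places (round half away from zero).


0.1438

form AᵀA = [8399428/233289 -3732368/77763; -3732368/77763 1659008/25921] with trace 23330500/233289 and determinant 160000/233289
λ_max, λ_min = (23330500/233289 ± √544162925290000/54423757521)/2 = 100, 1600/233289
κ = σ_max/σ_min = 10/(40/483) = 120.7500
worst-case relative error ≤ 120.7500 × 1/840 = 0.1438


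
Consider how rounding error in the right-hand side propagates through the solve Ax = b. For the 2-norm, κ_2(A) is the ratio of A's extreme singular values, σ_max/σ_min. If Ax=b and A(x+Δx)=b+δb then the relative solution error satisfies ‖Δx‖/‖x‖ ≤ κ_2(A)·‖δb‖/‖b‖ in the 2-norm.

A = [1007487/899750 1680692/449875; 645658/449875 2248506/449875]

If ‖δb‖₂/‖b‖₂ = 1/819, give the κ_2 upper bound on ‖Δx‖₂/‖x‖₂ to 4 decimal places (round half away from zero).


AᵀA = [107301082681/32382002500 91936142298/8095500625; 91936142298/8095500625 315220193236/8095500625]; tr = 2189090969/51811204, det = 714025/12952801
solving λ² − 2189090969/51811204·λ + 714025/12952801 = 0 gives λ = 169/4, 16900/12952801
κ = σ_max/σ_min = (13/2)/(130/3599) = 179.9500
worst-case relative error ≤ 179.9500 × 1/819 = 0.2197

0.2197


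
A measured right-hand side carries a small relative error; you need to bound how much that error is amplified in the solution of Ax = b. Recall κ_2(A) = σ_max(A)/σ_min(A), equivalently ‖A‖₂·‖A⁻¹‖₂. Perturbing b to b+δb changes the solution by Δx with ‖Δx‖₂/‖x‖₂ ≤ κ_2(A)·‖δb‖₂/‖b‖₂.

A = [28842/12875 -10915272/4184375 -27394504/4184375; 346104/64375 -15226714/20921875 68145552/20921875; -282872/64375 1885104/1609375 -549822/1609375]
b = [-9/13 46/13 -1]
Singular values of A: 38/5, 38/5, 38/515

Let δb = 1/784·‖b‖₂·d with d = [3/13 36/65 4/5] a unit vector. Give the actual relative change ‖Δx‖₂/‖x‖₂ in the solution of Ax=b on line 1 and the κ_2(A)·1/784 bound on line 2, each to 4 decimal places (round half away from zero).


from the listed singular values, σ₁ = 38/5, σ_n = 38/515
κ = σ_max/σ_min = (38/5)/(38/515) = 103.0000
perturbation bound = 103.0000·1/784 = 0.1314
solve Ax = b  →  x = [-3.4158 -12.5225 3.9265]
‖b‖ = 3.7417, ‖x‖ = 13.5609
δb = ε·‖b‖·d = [0.0011 0.0026 0.0038]; solving A·Δx = δb gives ‖Δx‖ = 0.0647
dividing the unrounded norms, ‖Δx‖/‖x‖ = 0.0048
tightness: 0.0048 against a bound of 0.1314 (unrounded ratio ≈ 0.0363)

0.0048
0.1314


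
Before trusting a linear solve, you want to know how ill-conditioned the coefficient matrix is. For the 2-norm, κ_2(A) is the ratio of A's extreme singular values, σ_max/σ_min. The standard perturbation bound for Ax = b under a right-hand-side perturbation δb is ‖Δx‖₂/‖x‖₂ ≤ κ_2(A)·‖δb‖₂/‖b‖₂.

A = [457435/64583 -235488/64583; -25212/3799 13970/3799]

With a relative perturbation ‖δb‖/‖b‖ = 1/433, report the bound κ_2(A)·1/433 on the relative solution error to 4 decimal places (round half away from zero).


AᵀA = [467239201/4959529 -249119640/4959529; -249119640/4959529 133003684/4959529]; tr = 2076965/17161, det = 58564/17161
λ_max, λ_min = (2076965/17161 ± √4309763544009/294499921)/2 = 121, 484/17161
so κ_2 = √(121 / (484/17161)) = 65.5000
bound on ‖Δx‖/‖x‖: κ·ε = 65.5000·1/433 = 0.1513

0.1513


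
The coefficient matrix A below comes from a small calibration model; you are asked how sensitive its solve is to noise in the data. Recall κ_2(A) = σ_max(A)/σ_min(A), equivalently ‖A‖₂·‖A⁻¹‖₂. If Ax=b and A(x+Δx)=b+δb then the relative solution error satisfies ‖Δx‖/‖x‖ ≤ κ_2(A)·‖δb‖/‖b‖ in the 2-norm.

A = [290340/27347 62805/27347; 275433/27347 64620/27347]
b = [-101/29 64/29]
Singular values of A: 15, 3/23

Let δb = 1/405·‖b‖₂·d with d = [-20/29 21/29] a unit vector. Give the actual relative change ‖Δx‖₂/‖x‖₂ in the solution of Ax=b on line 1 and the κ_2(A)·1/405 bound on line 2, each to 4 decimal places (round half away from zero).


0.0025
0.2840

from the listed singular values, σ₁ = 15, σ_n = 3/23
κ = σ_max/σ_min = 15/(3/23) = 115.0000
bound on ‖Δx‖/‖x‖: κ·ε = 115.0000·1/405 = 0.2840
solve Ax = b  →  x = [-6.7967 29.9041]
‖b‖₂ = 4.1231 and ‖x‖₂ = 30.6667
re-solving with b+δb shifts x by Δx of norm 0.0781
relative error = 0.0025
realised/bound (from unrounded values) ≈ 0.0090


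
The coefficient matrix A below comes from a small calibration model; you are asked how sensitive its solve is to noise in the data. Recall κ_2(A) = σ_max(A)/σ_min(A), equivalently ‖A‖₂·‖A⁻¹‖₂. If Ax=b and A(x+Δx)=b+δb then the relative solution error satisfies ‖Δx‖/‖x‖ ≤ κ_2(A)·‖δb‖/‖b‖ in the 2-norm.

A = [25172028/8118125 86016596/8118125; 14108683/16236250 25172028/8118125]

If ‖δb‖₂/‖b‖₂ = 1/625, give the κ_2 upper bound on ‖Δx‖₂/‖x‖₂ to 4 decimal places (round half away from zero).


0.5196

form AᵀA = [4373726256841/421785302500 3748454791578/105446325625; 3748454791578/105446325625 12851977249696/105446325625] with trace 89250616409/674856484 and determinant 27984100/168714121
char-poly roots: 529/4 and 211600/168714121
κ_2(A) = √(λ_max/λ_min) = √((529/4) / (211600/168714121)) = 324.7250
bound on ‖Δx‖/‖x‖: κ·ε = 324.7250·1/625 = 0.5196


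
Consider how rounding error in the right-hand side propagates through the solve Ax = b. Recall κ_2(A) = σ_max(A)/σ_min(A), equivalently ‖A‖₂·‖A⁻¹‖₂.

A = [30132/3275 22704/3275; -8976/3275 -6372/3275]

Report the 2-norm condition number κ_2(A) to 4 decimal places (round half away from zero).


131.0000

form AᵀA = [7908048/85805 5930496/85805; 5930496/85805 4448592/85805] with trace 2471328/17161 and determinant 20736/17161
char-poly roots: 144 and 144/17161
σ_max=√144=12, σ_min=√(144/17161)=(12/131) → κ = 131.0000


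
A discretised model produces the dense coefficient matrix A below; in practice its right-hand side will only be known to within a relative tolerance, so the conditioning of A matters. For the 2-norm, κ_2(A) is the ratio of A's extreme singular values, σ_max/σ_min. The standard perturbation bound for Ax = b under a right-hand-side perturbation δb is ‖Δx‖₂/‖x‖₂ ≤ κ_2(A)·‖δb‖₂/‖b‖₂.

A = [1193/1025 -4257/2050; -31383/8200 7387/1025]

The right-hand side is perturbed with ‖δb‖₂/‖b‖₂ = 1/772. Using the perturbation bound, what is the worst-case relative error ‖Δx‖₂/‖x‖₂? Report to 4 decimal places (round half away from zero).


0.2124

form AᵀA = [1721569/107584 -403425/13448; -403425/13448 378229/6724] with trace 7773233/107584 and determinant 83521/430336
solving λ² − 7773233/107584·λ + 83521/430336 = 0 gives λ = 289/4, 289/107584
σ_max=√(289/4)=(17/2), σ_min=√(289/107584)=(17/328) → κ = 164.0000
bound on ‖Δx‖/‖x‖: κ·ε = 164.0000·1/772 = 0.2124


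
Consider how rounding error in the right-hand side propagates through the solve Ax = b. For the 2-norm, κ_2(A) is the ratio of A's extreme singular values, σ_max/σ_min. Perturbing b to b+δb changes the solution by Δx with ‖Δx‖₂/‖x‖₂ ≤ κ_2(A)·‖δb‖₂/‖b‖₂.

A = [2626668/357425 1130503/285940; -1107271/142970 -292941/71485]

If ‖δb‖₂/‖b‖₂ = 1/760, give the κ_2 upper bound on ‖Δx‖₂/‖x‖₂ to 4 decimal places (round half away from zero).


M = AᵀA = [239658529/2102500 12781593/210250; 12781593/210250 2181509/67280]. tr(M)=1231322741/8410000, det(M)=214358881/841000000
char-poly roots: 14641/100 and 14641/8410000
so κ_2 = √((14641/100) / (14641/8410000)) = 290.0000
perturbation bound = 290.0000·1/760 = 0.3816

0.3816


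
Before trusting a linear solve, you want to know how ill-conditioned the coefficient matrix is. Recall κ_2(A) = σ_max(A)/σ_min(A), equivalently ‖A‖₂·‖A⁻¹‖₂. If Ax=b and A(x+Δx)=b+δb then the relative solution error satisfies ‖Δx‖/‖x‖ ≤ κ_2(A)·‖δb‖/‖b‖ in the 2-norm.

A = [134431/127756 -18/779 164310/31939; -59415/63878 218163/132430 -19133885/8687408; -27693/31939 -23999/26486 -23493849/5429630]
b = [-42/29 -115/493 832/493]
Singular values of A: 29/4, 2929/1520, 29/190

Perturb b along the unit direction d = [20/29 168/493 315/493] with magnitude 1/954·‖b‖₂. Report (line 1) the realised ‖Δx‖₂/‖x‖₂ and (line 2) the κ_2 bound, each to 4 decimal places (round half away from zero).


σ_max = 29/4, σ_min = 29/190
κ_2(A) = (29/4) / (29/190) = 47.5000
perturbation bound = 47.5000·1/954 = 0.0498
solve Ax = b  →  x = [0.0506 -0.5063 -0.2941]
‖b‖ = 2.2361, ‖x‖ = 0.5877
δb = ε·‖b‖·d = [0.0016 0.0008 0.0015]; solving A·Δx = δb gives ‖Δx‖ = 0.0154
realised ‖Δx‖/‖x‖ = 0.0261
tightness: 0.0261 against a bound of 0.0498 (unrounded ratio ≈ 0.5248)

0.0261
0.0498


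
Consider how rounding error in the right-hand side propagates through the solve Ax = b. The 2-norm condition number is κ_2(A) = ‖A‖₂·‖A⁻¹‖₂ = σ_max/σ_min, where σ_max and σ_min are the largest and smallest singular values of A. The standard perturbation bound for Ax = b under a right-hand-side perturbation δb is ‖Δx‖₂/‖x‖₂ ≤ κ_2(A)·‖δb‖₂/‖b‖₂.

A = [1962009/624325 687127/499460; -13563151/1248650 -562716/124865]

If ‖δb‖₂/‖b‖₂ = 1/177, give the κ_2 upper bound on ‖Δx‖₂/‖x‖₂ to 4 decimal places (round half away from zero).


1.0853

form AᵀA = [24536243977/191892532 10223109855/191892532; 10223109855/191892532 17041637725/767570128] with trace 8860508741/59043856 and determinant 144120025/236175424
solving λ² − 8860508741/59043856·λ + 144120025/236175424 = 0 gives λ = 2401/16, 60025/14760964
κ = σ_max/σ_min = (49/4)/(245/3842) = 192.1000
κ_2(A)·‖δb‖/‖b‖ = 1.0853


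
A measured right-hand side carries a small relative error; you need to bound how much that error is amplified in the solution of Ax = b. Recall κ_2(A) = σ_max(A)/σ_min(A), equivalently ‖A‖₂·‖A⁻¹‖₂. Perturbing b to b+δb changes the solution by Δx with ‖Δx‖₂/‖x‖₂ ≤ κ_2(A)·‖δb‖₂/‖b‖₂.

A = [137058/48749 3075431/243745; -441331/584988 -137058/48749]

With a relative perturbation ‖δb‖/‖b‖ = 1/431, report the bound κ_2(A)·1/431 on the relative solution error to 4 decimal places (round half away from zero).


AᵀA = [1725043417/203575824 531488081/14137210; 531488081/14137210 5905947781/35343025]; tr = 531577969/3027600, det = 7890481/3027600
char-poly roots: 2809/16 and 2809/189225
so κ_2 = √((2809/16) / (2809/189225)) = 108.7500
κ_2(A)·‖δb‖/‖b‖ = 0.2523

0.2523


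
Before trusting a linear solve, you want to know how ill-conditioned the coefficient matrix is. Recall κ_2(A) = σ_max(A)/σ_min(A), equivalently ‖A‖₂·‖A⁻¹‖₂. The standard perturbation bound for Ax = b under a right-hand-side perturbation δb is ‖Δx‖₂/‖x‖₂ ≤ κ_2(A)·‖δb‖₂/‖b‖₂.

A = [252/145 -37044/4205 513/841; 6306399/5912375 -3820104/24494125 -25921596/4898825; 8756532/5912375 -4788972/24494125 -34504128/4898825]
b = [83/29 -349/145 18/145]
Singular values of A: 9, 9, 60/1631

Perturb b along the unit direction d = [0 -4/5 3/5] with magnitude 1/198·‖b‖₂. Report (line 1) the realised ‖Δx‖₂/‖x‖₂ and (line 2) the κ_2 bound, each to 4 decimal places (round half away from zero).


largest singular value 9, smallest 60/1631
condition number: 9 ÷ (60/1631) = 244.6500
bound on ‖Δx‖/‖x‖: κ·ε = 244.6500·1/198 = 1.2356
solve Ax = b  →  x = [52.2231 10.7162 10.6662]
‖b‖ = 3.7417, ‖x‖ = 54.3678
re-solving with b+δb shifts x by Δx of norm 0.5137
dividing the unrounded norms, ‖Δx‖/‖x‖ = 0.0094
so the bound overstates the realised error by a factor of ≈ 130.7737 (computed from the unrounded values)

0.0094
1.2356


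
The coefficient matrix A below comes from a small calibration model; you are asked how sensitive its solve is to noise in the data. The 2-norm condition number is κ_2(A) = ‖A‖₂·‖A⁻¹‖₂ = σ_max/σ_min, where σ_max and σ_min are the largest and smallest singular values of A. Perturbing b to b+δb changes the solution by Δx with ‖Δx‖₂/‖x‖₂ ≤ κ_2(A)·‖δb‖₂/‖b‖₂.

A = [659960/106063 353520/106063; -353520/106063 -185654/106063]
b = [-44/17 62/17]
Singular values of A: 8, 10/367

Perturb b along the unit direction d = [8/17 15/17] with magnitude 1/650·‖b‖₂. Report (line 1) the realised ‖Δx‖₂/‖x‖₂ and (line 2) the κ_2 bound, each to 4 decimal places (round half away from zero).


0.0034
0.4517

σ_max = 8, σ_min = 10/367
condition number: 8 ÷ (10/367) = 293.6000
bound on ‖Δx‖/‖x‖: κ·ε = 293.6000·1/650 = 0.4517
solve Ax = b  →  x = [-34.9824 64.5294]
‖b‖ = 4.4721, ‖x‖ = 73.4017
re-solving with b+δb shifts x by Δx of norm 0.2525
realised ‖Δx‖/‖x‖ = 0.0034
realised/bound (from unrounded values) ≈ 0.0076
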